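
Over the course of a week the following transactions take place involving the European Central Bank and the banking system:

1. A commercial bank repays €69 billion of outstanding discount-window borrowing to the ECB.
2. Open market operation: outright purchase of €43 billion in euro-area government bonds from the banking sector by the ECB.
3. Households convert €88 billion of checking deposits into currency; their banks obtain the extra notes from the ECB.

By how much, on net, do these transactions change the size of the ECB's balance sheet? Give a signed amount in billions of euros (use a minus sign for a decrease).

Discount-window repayment €69 billion: an ECB asset is shed → −€69B.
OMO purchase (from banks) €43 billion: an ECB asset is acquired → +€43B.
Currency withdrawal €88 billion: only the composition of liabilities changes → 0.
Net: −69 + 43 + 0 = -€26 billion.

-€26 billion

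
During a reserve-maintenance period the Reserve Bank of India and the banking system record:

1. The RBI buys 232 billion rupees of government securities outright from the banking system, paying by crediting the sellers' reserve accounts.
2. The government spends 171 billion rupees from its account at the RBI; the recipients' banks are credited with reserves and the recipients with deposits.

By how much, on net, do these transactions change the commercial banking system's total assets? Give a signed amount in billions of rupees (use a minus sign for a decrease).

RBI balance sheet:
  Assets:      Securities +232B
  Liabilities: Bank reserves +403B, Government deposits −171B
Commercial banking system:
  Assets:      Reserves at CB +403B, Securities −232B
  Liabilities: Checkable deposits +171B
Change in total bank assets = +171 billion.

+171 billion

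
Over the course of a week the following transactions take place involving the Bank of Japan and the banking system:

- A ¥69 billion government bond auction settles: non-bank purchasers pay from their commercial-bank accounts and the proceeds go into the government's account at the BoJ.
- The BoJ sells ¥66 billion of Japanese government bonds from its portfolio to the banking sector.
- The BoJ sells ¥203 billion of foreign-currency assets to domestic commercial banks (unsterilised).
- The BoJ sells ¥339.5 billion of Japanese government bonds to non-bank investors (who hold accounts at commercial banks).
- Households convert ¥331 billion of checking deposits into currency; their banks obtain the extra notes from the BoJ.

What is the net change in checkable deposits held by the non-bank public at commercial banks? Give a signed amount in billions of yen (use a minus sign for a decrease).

-¥739.5 billion

Government account inflow ¥69 billion: non-bank counterparties' bank balances fall → −¥69B.
OMO sale (to banks) ¥66 billion: the counterparty is a bank, so public deposits are unchanged → 0.
FX sale ¥203 billion: the counterparty is a bank, so public deposits are unchanged → 0.
Asset sale (to non-banks) ¥339.5 billion: non-bank counterparties' bank balances fall → −¥339.5B.
Currency withdrawal ¥331 billion: non-bank counterparties' bank balances fall → −¥331B.
Net: −69 + 0 + 0 − 339.5 − 331 = -¥739.5 billion.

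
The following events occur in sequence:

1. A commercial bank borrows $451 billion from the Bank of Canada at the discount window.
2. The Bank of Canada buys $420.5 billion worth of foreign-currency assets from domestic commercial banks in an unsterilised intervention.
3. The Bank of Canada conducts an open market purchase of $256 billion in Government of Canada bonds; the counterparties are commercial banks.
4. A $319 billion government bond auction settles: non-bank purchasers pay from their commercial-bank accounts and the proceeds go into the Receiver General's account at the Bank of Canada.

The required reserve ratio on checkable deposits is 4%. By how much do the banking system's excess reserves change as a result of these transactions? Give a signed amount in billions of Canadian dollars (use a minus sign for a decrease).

+$821.26 billion

Discount-window loan $451 billion: reserves +$451B, deposits 0.
FX purchase $420.5 billion: reserves +$420.5B, deposits 0.
OMO purchase (from banks) $256 billion: reserves +$256B, deposits 0.
Government account inflow $319 billion: reserves −$319B, deposits −$319B.
Totals: Δreserves = +$808.5B, Δdeposits = −$319B.
Δrequired reserves = 4% × −$319B = −$12.76B.
Δexcess reserves = Δreserves − Δrequired = +$808.5B − (−$12.76B) = +$821.26 billion.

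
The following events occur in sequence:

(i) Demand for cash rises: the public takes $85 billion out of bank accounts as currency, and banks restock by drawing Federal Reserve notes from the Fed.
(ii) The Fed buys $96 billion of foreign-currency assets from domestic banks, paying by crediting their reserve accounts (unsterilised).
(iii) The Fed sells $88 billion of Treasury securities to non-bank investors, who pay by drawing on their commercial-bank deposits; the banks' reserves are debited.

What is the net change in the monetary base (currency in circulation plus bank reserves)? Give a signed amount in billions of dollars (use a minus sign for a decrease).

+$8 billion

Fed balance sheet:
  Assets:      Securities −$88B, Foreign assets +$96B
  Liabilities: Bank reserves −$77B, Currency in circulation +$85B
Monetary base = currency + reserves: +$85B + (−$77B) = +$8 billion.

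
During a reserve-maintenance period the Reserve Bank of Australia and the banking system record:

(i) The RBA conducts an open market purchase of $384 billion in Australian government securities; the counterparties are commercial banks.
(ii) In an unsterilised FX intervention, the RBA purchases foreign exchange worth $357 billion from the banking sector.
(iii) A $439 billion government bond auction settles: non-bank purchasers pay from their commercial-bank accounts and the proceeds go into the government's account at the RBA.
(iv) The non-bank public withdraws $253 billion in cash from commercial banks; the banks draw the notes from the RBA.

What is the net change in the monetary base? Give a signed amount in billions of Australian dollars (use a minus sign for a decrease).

RBA balance sheet:
  Assets:      Securities +$384B, Foreign assets +$357B
  Liabilities: Bank reserves +$49B, Currency in circulation +$253B, Government deposits +$439B
Commercial banking system:
  Assets:      Reserves at CB +$49B, Securities −$384B, Foreign assets −$357B
  Liabilities: Checkable deposits −$692B
Monetary base = currency + reserves: +$253B + (+$49B) = +$302 billion.

+$302 billion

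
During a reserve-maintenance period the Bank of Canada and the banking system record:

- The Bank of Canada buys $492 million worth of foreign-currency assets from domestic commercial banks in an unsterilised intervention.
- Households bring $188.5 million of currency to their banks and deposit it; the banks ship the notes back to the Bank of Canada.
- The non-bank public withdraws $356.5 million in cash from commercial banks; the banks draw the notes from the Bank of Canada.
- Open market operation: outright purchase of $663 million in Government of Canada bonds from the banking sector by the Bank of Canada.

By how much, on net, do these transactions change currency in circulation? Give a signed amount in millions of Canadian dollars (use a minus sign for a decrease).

+$168 million

FX purchase $492 million: no currency enters or leaves circulation → 0.
Currency deposit $188.5 million: notes return to the central bank → −$188.5M.
Currency withdrawal $356.5 million: notes leave the central bank → +$356.5M.
OMO purchase (from banks) $663 million: no currency enters or leaves circulation → 0.
Net: 0 − 188.5 + 356.5 + 0 = +$168 million.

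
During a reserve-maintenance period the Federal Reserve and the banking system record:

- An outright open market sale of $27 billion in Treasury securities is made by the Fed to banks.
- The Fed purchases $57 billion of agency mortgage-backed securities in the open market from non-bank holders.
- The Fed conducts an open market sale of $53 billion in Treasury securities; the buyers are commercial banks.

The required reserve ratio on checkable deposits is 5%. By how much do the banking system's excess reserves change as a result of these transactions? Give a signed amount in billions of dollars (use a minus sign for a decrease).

-$25.85 billion

OMO sale (to banks) $27 billion: reserves −$27B, deposits 0.
Asset purchase (from non-banks) $57 billion: reserves +$57B, deposits +$57B.
OMO sale (to banks) $53 billion: reserves −$53B, deposits 0.
Totals: Δreserves = −$23B, Δdeposits = +$57B.
Δrequired reserves = 5% × +$57B = +$2.85B.
Δexcess reserves = Δreserves − Δrequired = −$23B − (+$2.85B) = -$25.85 billion.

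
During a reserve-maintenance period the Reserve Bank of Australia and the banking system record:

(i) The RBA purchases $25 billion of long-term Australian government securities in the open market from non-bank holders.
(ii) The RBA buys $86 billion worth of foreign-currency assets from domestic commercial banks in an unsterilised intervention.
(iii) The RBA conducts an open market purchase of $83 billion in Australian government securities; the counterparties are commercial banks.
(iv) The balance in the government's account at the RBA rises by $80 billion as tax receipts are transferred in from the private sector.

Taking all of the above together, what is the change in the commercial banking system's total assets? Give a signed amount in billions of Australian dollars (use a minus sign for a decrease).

-$55 billion

Asset purchase (from non-banks) $25 billion: bank balance sheets expand → +$25B.
FX purchase $86 billion: just an asset swap on bank balance sheets → 0.
OMO purchase (from banks) $83 billion: just an asset swap on bank balance sheets → 0.
Government account inflow $80 billion: bank balance sheets shrink → −$80B.
Net: 25 + 0 + 0 − 80 = -$55 billion.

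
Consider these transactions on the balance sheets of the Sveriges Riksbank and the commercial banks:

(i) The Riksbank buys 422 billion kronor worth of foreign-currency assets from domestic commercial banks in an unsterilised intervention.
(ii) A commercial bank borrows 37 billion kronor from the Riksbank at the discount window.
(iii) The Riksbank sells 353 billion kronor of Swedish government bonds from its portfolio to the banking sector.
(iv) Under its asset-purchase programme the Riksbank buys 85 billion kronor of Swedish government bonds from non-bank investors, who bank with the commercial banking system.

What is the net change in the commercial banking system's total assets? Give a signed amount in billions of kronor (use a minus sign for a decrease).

Riksbank balance sheet:
  Assets:      Securities −268B, Loans to banks +37B, Foreign assets +422B
  Liabilities: Bank reserves +191B
Commercial banking system:
  Assets:      Reserves at CB +191B, Securities +353B, Foreign assets −422B
  Liabilities: Checkable deposits +85B, Borrowings from CB +37B
Change in total bank assets = +122 billion.

+122 billion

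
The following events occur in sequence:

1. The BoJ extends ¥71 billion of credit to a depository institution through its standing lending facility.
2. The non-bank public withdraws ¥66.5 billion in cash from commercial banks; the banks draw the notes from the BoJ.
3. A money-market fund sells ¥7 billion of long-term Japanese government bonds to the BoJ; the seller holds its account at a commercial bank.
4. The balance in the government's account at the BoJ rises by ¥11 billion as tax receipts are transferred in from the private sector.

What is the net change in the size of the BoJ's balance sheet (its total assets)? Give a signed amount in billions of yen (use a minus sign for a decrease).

+¥78 billion

BoJ balance sheet:
  Assets:      Securities +¥7B, Loans to banks +¥71B
  Liabilities: Bank reserves +¥0.5B, Currency in circulation +¥66.5B, Government deposits +¥11B
Change in total BoJ assets = +¥78 billion.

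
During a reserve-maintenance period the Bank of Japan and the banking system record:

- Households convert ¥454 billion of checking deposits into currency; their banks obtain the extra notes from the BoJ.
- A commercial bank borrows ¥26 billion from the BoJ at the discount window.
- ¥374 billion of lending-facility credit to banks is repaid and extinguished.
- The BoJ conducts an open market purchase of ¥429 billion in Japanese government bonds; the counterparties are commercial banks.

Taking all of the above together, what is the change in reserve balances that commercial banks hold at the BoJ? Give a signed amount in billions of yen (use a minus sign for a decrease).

-¥373 billion

BoJ balance sheet:
  Assets:      Securities +¥429B, Loans to banks −¥348B
  Liabilities: Bank reserves −¥373B, Currency in circulation +¥454B
So the change in reserve balances that commercial banks hold at the BoJ is -¥373 billion.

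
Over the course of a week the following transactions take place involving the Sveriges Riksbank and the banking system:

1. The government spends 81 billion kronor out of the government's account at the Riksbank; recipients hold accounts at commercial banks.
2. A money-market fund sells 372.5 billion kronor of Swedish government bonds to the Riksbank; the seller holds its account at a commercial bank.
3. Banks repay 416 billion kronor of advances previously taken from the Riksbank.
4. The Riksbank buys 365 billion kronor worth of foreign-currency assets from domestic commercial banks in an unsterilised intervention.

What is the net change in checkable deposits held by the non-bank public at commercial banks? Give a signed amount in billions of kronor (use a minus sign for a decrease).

Riksbank balance sheet:
  Assets:      Securities +372.5B, Loans to banks −416B, Foreign assets +365B
  Liabilities: Bank reserves +402.5B, Government deposits −81B
Commercial banking system:
  Assets:      Reserves at CB +402.5B, Foreign assets −365B
  Liabilities: Checkable deposits +453.5B, Borrowings from CB −416B
So the change in checkable deposits held by the non-bank public at commercial banks is +453.5 billion.

+453.5 billion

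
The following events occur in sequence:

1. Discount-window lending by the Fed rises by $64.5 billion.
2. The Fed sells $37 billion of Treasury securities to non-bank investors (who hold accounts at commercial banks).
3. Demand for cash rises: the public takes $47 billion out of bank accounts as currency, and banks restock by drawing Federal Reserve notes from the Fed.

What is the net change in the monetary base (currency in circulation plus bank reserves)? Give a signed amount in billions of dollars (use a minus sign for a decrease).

+$27.5 billion

Discount-window loan $64.5 billion: Fed balance sheet expands → +$64.5B.
Asset sale (to non-banks) $37 billion: Fed balance sheet contracts → −$37B.
Currency withdrawal $47 billion: just a shift between currency and reserves — both are base money → 0.
Net: 64.5 − 37 + 0 = +$27.5 billion.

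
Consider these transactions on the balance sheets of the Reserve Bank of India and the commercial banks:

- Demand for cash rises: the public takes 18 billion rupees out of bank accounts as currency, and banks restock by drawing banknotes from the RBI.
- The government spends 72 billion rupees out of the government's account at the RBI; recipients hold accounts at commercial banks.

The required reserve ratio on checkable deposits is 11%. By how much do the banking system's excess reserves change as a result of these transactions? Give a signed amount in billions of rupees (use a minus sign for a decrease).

+48.06 billion

Currency withdrawal 18 billion rupees: reserves −18B, deposits −18B.
Government spending 72 billion rupees: reserves +72B, deposits +72B.
Totals: Δreserves = +54B, Δdeposits = +54B.
Δrequired reserves = 11% × +54B = +5.94B.
Δexcess reserves = Δreserves − Δrequired = +54B − (+5.94B) = +48.06 billion.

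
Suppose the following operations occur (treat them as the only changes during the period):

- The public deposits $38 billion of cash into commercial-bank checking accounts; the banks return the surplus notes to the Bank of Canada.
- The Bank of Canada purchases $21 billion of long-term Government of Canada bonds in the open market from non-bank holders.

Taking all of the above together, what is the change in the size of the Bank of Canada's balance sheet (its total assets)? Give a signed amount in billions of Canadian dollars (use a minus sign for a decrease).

Currency deposit $38 billion: only the composition of liabilities changes → 0.
Asset purchase (from non-banks) $21 billion: a Bank of Canada asset is acquired → +$21B.
Net: 0 + 21 = +$21 billion.

+$21 billion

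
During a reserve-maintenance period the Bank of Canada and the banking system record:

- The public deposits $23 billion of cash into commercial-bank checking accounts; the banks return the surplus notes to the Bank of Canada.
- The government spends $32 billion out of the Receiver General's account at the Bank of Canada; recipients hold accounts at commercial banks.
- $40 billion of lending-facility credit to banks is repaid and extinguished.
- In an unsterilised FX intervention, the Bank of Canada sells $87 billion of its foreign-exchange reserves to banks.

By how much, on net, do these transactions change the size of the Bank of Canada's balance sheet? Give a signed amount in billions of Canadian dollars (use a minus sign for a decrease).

Currency deposit $23 billion: only the composition of liabilities changes → 0.
Government spending $32 billion: only the composition of liabilities changes → 0.
Discount-window repayment $40 billion: a Bank of Canada asset is shed → −$40B.
FX sale $87 billion: a Bank of Canada asset is shed → −$87B.
Net: 0 + 0 − 40 − 87 = -$127 billion.

-$127 billion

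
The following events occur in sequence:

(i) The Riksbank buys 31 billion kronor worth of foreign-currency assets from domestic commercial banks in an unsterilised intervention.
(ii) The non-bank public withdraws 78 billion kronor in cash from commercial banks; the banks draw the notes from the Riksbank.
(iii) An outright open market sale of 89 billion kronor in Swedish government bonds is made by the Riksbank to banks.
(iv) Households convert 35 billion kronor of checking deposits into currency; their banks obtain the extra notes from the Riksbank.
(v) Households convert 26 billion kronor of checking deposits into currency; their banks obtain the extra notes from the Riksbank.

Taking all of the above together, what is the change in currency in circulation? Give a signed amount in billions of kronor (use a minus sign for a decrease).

Riksbank balance sheet:
  Assets:      Securities −89B, Foreign assets +31B
  Liabilities: Bank reserves −197B, Currency in circulation +139B
So the change in currency in circulation is +139 billion.

+139 billion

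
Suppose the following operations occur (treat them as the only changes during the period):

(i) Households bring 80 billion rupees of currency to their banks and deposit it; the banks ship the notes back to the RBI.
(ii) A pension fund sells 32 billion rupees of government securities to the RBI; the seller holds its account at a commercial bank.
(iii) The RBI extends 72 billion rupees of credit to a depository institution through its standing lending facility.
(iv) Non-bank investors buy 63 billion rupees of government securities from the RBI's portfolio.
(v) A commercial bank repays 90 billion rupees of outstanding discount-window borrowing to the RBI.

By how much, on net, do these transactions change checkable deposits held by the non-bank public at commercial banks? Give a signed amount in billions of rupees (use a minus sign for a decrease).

RBI balance sheet:
  Assets:      Securities −31B, Loans to banks −18B
  Liabilities: Bank reserves +31B, Currency in circulation −80B
Commercial banking system:
  Assets:      Reserves at CB +31B
  Liabilities: Checkable deposits +49B, Borrowings from CB −18B
So the change in checkable deposits held by the non-bank public at commercial banks is +49 billion.

+49 billion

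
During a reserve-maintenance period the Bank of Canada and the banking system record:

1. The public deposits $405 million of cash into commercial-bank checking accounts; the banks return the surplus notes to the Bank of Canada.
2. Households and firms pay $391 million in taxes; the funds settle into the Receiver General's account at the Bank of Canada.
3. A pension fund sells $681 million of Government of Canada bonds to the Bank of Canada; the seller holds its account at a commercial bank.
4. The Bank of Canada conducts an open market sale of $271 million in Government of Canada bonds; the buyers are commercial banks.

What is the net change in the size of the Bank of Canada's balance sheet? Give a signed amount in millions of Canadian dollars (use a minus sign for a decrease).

Bank of Canada balance sheet:
  Assets:      Securities +$410M
  Liabilities: Bank reserves +$424M, Currency in circulation −$405M, Government deposits +$391M
Change in total Bank of Canada assets = +$410 million.

+$410 million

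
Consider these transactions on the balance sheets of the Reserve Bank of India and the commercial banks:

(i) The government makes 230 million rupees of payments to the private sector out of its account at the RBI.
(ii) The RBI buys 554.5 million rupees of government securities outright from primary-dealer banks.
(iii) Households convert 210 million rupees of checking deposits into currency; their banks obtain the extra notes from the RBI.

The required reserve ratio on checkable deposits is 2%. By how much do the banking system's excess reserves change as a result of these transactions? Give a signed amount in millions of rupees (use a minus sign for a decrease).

Government spending 230 million rupees: reserves +230M, deposits +230M.
OMO purchase (from banks) 554.5 million rupees: reserves +554.5M, deposits 0.
Currency withdrawal 210 million rupees: reserves −210M, deposits −210M.
Totals: Δreserves = +574.5M, Δdeposits = +20M.
Δrequired reserves = 2% × +20M = +0.4M.
Δexcess reserves = Δreserves − Δrequired = +574.5M − (+0.4M) = +574.1 million.

+574.1 million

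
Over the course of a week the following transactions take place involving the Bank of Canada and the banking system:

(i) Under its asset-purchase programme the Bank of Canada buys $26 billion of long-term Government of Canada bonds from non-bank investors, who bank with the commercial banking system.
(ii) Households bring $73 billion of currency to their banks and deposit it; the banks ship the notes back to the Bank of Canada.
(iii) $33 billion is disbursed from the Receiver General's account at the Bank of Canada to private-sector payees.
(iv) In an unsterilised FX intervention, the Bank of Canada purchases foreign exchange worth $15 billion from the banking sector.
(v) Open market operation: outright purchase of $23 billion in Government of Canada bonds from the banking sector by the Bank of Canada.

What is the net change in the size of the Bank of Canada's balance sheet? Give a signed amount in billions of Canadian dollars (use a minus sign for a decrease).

Asset purchase (from non-banks) $26 billion: a Bank of Canada asset is acquired → +$26B.
Currency deposit $73 billion: only the composition of liabilities changes → 0.
Government spending $33 billion: only the composition of liabilities changes → 0.
FX purchase $15 billion: a Bank of Canada asset is acquired → +$15B.
OMO purchase (from banks) $23 billion: a Bank of Canada asset is acquired → +$23B.
Net: 26 + 0 + 0 + 15 + 23 = +$64 billion.

+$64 billion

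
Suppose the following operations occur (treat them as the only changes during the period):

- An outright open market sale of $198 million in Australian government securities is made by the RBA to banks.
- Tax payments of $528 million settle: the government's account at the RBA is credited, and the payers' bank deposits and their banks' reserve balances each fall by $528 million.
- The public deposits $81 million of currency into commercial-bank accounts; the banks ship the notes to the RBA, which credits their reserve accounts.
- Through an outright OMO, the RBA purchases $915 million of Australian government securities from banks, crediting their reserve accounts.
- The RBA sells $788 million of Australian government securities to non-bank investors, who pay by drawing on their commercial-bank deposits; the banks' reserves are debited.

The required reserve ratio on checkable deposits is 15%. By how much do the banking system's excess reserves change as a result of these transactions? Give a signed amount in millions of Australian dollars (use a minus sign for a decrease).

OMO sale (to banks) $198 million: reserves −$198M, deposits 0.
Government account inflow $528 million: reserves −$528M, deposits −$528M.
Currency deposit $81 million: reserves +$81M, deposits +$81M.
OMO purchase (from banks) $915 million: reserves +$915M, deposits 0.
Asset sale (to non-banks) $788 million: reserves −$788M, deposits −$788M.
Totals: Δreserves = −$518M, Δdeposits = −$1235M.
Δrequired reserves = 15% × −$1235M = −$185.25M.
Δexcess reserves = Δreserves − Δrequired = −$518M − (−$185.25M) = -$332.75 million.

-$332.75 million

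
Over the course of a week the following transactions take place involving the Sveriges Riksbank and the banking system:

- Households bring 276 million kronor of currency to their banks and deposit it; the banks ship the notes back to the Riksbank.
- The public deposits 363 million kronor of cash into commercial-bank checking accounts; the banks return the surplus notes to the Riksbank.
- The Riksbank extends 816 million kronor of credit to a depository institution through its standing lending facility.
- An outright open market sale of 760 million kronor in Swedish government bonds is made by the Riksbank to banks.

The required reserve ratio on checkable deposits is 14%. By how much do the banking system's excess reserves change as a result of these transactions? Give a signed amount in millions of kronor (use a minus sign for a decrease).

Currency deposit 276 million kronor: reserves +276M, deposits +276M.
Currency deposit 363 million kronor: reserves +363M, deposits +363M.
Discount-window loan 816 million kronor: reserves +816M, deposits 0.
OMO sale (to banks) 760 million kronor: reserves −760M, deposits 0.
Totals: Δreserves = +695M, Δdeposits = +639M.
Δrequired reserves = 14% × +639M = +89.46M.
Δexcess reserves = Δreserves − Δrequired = +695M − (+89.46M) = +605.54 million.

+605.54 million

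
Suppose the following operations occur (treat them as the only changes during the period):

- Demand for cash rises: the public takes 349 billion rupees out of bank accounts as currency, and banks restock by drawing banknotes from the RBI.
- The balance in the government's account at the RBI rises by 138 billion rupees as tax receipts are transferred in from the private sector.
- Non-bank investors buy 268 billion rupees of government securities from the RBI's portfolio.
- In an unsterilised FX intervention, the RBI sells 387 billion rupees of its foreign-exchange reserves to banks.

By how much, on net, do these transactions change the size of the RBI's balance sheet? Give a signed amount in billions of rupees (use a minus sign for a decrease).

Currency withdrawal 349 billion rupees: only the composition of liabilities changes → 0.
Government account inflow 138 billion rupees: only the composition of liabilities changes → 0.
Asset sale (to non-banks) 268 billion rupees: an RBI asset is shed → −268B.
FX sale 387 billion rupees: an RBI asset is shed → −387B.
Net: 0 + 0 − 268 − 387 = -655 billion.

-655 billion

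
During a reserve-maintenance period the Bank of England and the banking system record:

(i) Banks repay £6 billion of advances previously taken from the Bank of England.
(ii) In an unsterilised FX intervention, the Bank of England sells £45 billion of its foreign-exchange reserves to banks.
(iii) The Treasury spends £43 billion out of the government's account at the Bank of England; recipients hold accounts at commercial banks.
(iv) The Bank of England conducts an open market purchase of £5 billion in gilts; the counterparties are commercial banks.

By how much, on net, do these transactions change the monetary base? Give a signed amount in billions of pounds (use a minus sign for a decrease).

-£3 billion

Bank of England balance sheet:
  Assets:      Securities +£5B, Loans to banks −£6B, Foreign assets −£45B
  Liabilities: Bank reserves −£3B, Government deposits −£43B
Monetary base = currency + reserves: 0 + (−£3B) = -£3 billion.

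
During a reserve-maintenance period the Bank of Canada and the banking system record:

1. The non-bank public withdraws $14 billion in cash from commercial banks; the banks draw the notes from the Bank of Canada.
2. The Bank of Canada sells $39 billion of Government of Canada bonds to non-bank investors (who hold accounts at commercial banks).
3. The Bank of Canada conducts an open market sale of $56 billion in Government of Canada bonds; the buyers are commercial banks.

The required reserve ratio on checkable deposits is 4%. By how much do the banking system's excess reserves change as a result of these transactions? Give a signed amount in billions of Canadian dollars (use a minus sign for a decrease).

Currency withdrawal $14 billion: reserves −$14B, deposits −$14B.
Asset sale (to non-banks) $39 billion: reserves −$39B, deposits −$39B.
OMO sale (to banks) $56 billion: reserves −$56B, deposits 0.
Totals: Δreserves = −$109B, Δdeposits = −$53B.
Δrequired reserves = 4% × −$53B = −$2.12B.
Δexcess reserves = Δreserves − Δrequired = −$109B − (−$2.12B) = -$106.88 billion.

-$106.88 billion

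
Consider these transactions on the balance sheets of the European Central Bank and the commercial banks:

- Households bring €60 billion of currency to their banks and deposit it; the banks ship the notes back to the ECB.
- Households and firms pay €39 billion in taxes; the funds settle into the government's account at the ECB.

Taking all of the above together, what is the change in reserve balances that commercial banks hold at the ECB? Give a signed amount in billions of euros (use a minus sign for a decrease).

Currency deposit €60 billion: returned notes are swapped for reserve credit → +€60B.
Government account inflow €39 billion: funds move from bank reserves into the government account → −€39B.
Net: 60 − 39 = +€21 billion.

+€21 billion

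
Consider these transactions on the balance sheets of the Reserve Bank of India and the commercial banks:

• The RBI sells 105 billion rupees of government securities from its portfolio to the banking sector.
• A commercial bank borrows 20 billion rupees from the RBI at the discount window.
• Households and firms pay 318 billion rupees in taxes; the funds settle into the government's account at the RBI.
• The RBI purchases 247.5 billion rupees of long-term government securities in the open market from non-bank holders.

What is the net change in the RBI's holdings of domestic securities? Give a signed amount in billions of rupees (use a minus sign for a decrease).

+142.5 billion

OMO sale (to banks) 105 billion rupees: securities removed from the RBI's portfolio → −105B.
Discount-window loan 20 billion rupees: the RBI's securities portfolio is untouched → 0.
Government account inflow 318 billion rupees: the RBI's securities portfolio is untouched → 0.
Asset purchase (from non-banks) 247.5 billion rupees: securities added to the RBI's portfolio → +247.5B.
Net: −105 + 0 + 0 + 247.5 = +142.5 billion.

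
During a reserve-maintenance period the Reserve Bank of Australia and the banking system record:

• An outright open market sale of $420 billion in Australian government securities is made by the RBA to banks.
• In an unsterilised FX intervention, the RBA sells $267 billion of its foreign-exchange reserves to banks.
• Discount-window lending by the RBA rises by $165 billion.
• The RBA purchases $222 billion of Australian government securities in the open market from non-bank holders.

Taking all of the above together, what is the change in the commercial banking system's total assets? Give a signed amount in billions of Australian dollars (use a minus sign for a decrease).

+$387 billion

OMO sale (to banks) $420 billion: just an asset swap on bank balance sheets → 0.
FX sale $267 billion: just an asset swap on bank balance sheets → 0.
Discount-window loan $165 billion: bank balance sheets expand → +$165B.
Asset purchase (from non-banks) $222 billion: bank balance sheets expand → +$222B.
Net: 0 + 0 + 165 + 222 = +$387 billion.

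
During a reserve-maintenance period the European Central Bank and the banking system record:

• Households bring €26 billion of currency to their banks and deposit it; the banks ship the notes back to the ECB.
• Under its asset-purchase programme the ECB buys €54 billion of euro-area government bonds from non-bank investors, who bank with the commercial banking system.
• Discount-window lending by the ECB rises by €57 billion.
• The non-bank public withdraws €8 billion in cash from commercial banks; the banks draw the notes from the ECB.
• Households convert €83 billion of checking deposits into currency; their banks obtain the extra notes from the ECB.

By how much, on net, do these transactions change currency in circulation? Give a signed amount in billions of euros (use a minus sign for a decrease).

+€65 billion

Currency deposit €26 billion: notes return to the central bank → −€26B.
Asset purchase (from non-banks) €54 billion: no currency enters or leaves circulation → 0.
Discount-window loan €57 billion: no currency enters or leaves circulation → 0.
Currency withdrawal €8 billion: notes leave the central bank → +€8B.
Currency withdrawal €83 billion: notes leave the central bank → +€83B.
Net: −26 + 0 + 0 + 8 + 83 = +€65 billion.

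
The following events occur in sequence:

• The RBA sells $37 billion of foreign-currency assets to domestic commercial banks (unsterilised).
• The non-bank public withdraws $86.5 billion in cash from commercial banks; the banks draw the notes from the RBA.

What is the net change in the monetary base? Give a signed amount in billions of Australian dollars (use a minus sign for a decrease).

-$37 billion

FX sale $37 billion: RBA balance sheet contracts → −$37B.
Currency withdrawal $86.5 billion: just a shift between currency and reserves — both are base money → 0.
Net: −37 + 0 = -$37 billion.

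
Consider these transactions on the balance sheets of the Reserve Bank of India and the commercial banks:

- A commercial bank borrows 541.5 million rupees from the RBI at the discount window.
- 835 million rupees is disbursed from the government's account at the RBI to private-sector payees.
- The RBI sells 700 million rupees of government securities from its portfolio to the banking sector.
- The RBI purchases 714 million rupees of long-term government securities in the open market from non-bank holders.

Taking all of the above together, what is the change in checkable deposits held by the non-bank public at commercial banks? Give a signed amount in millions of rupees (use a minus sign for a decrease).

+1549 million

RBI balance sheet:
  Assets:      Securities +14M, Loans to banks +541.5M
  Liabilities: Bank reserves +1390.5M, Government deposits −835M
Commercial banking system:
  Assets:      Reserves at CB +1390.5M, Securities +700M
  Liabilities: Checkable deposits +1549M, Borrowings from CB +541.5M
So the change in checkable deposits held by the non-bank public at commercial banks is +1549 million.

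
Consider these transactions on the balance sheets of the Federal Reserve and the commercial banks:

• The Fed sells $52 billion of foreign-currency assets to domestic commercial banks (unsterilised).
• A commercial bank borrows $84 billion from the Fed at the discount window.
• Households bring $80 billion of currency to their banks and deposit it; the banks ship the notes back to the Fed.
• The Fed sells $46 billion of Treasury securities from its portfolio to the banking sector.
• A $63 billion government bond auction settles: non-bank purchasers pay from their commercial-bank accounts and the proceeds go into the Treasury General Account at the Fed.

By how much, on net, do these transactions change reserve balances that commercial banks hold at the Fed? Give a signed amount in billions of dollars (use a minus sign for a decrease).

+$3 billion

FX sale $52 billion: the buying banks pay out of their reserve balances → −$52B.
Discount-window loan $84 billion: the loan is credited to the bank's reserve account → +$84B.
Currency deposit $80 billion: returned notes are swapped for reserve credit → +$80B.
OMO sale (to banks) $46 billion: the buying banks pay out of their reserve balances → −$46B.
Government account inflow $63 billion: funds move from bank reserves into the government account → −$63B.
Net: −52 + 84 + 80 − 46 − 63 = +$3 billion.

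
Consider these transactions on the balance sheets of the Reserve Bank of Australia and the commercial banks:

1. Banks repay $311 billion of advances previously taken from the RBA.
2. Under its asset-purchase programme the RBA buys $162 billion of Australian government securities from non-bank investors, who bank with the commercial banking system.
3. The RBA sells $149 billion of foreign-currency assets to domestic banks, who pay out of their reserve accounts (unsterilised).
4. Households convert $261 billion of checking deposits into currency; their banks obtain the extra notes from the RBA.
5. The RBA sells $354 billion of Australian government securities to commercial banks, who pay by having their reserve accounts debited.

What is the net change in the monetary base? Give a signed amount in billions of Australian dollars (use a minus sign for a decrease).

-$652 billion

Discount-window repayment $311 billion: RBA balance sheet contracts → −$311B.
Asset purchase (from non-banks) $162 billion: RBA balance sheet expands → +$162B.
FX sale $149 billion: RBA balance sheet contracts → −$149B.
Currency withdrawal $261 billion: just a shift between currency and reserves — both are base money → 0.
OMO sale (to banks) $354 billion: RBA balance sheet contracts → −$354B.
Net: −311 + 162 − 149 + 0 − 354 = -$652 billion.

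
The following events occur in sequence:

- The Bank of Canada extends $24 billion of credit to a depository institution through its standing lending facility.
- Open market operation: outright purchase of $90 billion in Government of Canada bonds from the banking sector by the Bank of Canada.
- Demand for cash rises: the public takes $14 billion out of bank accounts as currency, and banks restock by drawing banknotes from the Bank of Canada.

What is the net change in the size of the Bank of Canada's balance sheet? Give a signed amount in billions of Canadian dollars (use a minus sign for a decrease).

+$114 billion

Bank of Canada balance sheet:
  Assets:      Securities +$90B, Loans to banks +$24B
  Liabilities: Bank reserves +$100B, Currency in circulation +$14B
Commercial banking system:
  Assets:      Reserves at CB +$100B, Securities −$90B
  Liabilities: Checkable deposits −$14B, Borrowings from CB +$24B
Change in total Bank of Canada assets = +$114 billion.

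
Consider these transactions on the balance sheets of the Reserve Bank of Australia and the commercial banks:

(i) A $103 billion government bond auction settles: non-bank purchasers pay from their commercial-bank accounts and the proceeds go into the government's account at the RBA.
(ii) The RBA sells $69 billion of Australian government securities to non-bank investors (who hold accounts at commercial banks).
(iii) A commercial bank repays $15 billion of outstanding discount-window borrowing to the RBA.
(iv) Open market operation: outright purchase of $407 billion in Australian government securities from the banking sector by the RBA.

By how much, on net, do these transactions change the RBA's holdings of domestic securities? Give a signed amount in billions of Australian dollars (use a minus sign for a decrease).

Government account inflow $103 billion: the RBA's securities portfolio is untouched → 0.
Asset sale (to non-banks) $69 billion: securities removed from the RBA's portfolio → −$69B.
Discount-window repayment $15 billion: the RBA's securities portfolio is untouched → 0.
OMO purchase (from banks) $407 billion: securities added to the RBA's portfolio → +$407B.
Net: 0 − 69 + 0 + 407 = +$338 billion.

+$338 billion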